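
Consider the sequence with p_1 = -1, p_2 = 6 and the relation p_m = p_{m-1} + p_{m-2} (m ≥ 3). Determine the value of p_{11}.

296

Iterate the recurrence:
p_3 = 5  p_4 = 11  p_5 = 16  p_6 = 27  p_7 = 43  p_8 = 70  p_9 = 113  p_{10} = 183  p_{11} = 296.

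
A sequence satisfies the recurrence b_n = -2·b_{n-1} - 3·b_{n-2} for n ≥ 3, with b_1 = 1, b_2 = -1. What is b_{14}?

-1249

Step forward from the initial values:
b_3 = -1  b_4 = 5  b_5 = -7  …  b_{11} = -241  b_{12} = 197  b_{13} = 329  b_{14} = -1249.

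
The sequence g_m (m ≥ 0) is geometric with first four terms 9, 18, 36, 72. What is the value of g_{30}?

9663676416

Common ratio r = 2.
g_m = 9·2^(m-0).
g_{30} = 9·2^30 = 9663676416.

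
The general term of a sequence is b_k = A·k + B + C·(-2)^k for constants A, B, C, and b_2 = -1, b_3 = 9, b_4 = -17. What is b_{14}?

The three given values yield: 2A + B + 4C = -1; 3A + B - 8C = 9; 4A + B + 16C = -17.
Subtracting the first from the second: A - 12C = 10.
Subtracting the second from the third: A + 24C = -26.
Solving: C = -1, A = -2, then B = 7.
Hence b_{14} = -2·14 + 7 + (-1)·16384 = -16405.

-16405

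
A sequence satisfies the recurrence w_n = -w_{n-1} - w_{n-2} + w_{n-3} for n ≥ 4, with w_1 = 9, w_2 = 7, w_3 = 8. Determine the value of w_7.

-20

Compute successive terms:
w_4 = -6; w_5 = 5; w_6 = 9; w_7 = -20.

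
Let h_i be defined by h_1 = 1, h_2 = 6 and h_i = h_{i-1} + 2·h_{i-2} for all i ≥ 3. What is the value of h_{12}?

Compute successive terms:
h_3 = 8  h_4 = 20  h_5 = 36  h_6 = 76  h_7 = 148  h_8 = 300  h_9 = 596  h_{10} = 1196  h_{11} = 2388  h_{12} = 4780.
(Characteristic roots are 2 and -1.)

4780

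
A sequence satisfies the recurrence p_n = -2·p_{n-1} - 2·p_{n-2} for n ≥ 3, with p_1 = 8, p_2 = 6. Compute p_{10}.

Compute successive terms:
p_3 = -28, p_4 = 44, p_5 = -32, p_6 = -24, p_7 = 112, p_8 = -176, p_9 = 128, p_{10} = 96.

96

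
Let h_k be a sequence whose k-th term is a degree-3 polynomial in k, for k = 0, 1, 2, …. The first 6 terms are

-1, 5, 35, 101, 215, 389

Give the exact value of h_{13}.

5381

1st diffs: 6, 30, 66, 114, 174.
2nd diffs: 24, 36, 48, 60.
3rd diffs: 12, 12, 12 (constant).
Newton forward-difference form: h_k = -1 + 6·C(k,1) + 24·C(k,2) + 12·C(k,3).
At k = 13: k = 13, so h_{13} = -1 + 78 + 1872 + 3432 = 5381.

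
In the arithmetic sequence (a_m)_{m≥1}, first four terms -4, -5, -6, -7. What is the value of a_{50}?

-53

Common difference d = -1.
a_m = -4 + (m - 1)·(-1).
a_{50} = -4 + 49·(-1) = -53.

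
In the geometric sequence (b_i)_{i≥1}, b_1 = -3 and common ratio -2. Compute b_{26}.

100663296

b_i = (-3)·(-2)^(i-1).
b_{26} = (-3)·(-2)^25 = 100663296.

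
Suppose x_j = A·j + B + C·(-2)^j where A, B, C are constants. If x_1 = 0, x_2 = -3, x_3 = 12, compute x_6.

Plug in j = 1, 2, 3: A + B - 2C = 0; 2A + B + 4C = -3; 3A + B - 8C = 12.
Subtracting the first from the second: A + 6C = -3.
Subtracting the second from the third: A - 12C = 15.
Solving: C = -1, A = 3, then B = -5.
Hence x_6 = 3·6 + (-5) + (-1)·64 = -51.

-51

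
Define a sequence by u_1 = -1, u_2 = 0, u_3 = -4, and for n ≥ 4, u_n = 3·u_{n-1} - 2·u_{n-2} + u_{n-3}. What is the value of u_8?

-381

Applying the relation repeatedly:
u_4 = -13, u_5 = -31, u_6 = -71, u_7 = -164, u_8 = -381.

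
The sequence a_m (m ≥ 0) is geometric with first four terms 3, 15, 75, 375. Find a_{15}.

Common ratio r = 5.
a_m = 3·5^(m-0).
a_{15} = 3·5^15 = 91552734375.

91552734375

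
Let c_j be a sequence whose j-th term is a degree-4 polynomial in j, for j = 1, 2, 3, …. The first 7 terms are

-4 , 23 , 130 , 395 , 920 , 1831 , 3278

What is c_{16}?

77051

1st diffs: 27, 107, 265, 525, 911, 1447.
2nd diffs: 80, 158, 260, 386, 536.
3rd diffs: 78, 102, 126, 150.
4th diffs: 24, 24, 24 (constant).
Newton forward-difference form: c_j = -4 + 27·C(j-1,1) + 80·C(j-1,2) + 78·C(j-1,3) + 24·C(j-1,4).
At j = 16: j-1 = 15, so c_{16} = -4 + 405 + 8400 + 35490 + 32760 = 77051.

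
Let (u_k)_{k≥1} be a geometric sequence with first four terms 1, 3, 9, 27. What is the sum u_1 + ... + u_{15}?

7174453

Common ratio r = 3.
u_k = 1·3^(k-1).
S = 1·(3^15 - 1)/(3 - 1) = 1·(14348907 - 1)/(2) = 7174453.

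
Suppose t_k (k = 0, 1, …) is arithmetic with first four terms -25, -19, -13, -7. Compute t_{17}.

77

Common difference d = 6.
t_k = -25 + (k - 0)·6.
t_{17} = -25 + 17·6 = 77.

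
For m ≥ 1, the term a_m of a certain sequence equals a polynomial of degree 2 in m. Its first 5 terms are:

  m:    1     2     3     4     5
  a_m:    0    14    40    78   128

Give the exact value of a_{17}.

1st diffs: 14, 26, 38, 50.
2nd diffs: 12, 12, 12 (constant).
Newton forward-difference form: a_m = 14·C(m-1,1) + 12·C(m-1,2).
At m = 17: m-1 = 16, so a_{17} = 224 + 1440 = 1664.

1664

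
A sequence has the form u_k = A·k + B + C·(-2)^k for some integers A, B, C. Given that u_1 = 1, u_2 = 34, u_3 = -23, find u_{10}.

Plug in k = 1, 2, 3: A + B - 2C = 1; 2A + B + 4C = 34; 3A + B - 8C = -23.
Subtracting the first from the second: A + 6C = 33.
Subtracting the second from the third: A - 12C = -57.
Solving: C = 5, A = 3, then B = 8.
So u_k = 3·k + 8 + 5·(-2)^k; at k=10 this is 5158.

5158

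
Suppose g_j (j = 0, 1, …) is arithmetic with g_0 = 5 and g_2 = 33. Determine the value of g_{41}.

Common difference d = (33 - 5) / (2 - 0) = 14.
g_j = 5 + (j - 0)·14.
g_{41} = 5 + 41·14 = 579.

579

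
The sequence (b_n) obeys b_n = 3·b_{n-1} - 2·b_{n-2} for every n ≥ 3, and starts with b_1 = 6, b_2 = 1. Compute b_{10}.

-2549

Step forward from the initial values:
b_3 = -9, b_4 = -29, b_5 = -69, b_6 = -149, b_7 = -309, b_8 = -629, b_9 = -1269, b_{10} = -2549.
(Characteristic roots are 2 and 1.)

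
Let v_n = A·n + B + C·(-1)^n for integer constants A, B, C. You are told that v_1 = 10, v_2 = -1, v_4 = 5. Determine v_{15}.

52

The three given values yield: A + B - C = 10; 2A + B + C = -1; 4A + B + C = 5.
Subtracting the first from the second: A + 2C = -11.
Subtracting the second from the third: 2A = 6.
Solving: C = -7, A = 3, then B = 0.
Therefore v_{15} = 45 + 0 + (-7)·(-1) = 52.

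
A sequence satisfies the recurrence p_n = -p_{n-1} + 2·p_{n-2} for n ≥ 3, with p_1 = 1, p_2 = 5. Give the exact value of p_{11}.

Step forward from the initial values:
p_3 = -3;  p_4 = 13;  p_5 = -19;  p_6 = 45;  p_7 = -83;  p_8 = 173;  p_9 = -339;  p_{10} = 685;  p_{11} = -1363.
(Characteristic roots are 1 and -2.)

-1363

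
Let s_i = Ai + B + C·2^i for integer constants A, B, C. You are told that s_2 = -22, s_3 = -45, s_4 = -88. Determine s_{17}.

-655407

Write the equations: 2A + B + 4C = -22; 3A + B + 8C = -45; 4A + B + 16C = -88.
Subtracting the first from the second: A + 4C = -23.
Subtracting the second from the third: A + 8C = -43.
Solving: C = -5, A = -3, then B = 4.
So s_i = -3·i + 4 + (-5)·2^i; at i=17 this is -655407.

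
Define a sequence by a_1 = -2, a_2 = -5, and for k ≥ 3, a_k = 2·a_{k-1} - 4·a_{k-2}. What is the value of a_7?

-128

Compute successive terms:
a_3 = -2  a_4 = 16  a_5 = 40  a_6 = 16  a_7 = -128.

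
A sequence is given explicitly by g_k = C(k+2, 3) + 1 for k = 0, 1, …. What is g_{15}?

681

C(17, 3) = 680, so g_{15} = 681.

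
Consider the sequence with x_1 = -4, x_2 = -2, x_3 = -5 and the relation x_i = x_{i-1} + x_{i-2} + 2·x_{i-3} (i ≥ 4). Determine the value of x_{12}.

Compute successive terms:
x_4 = -15  x_5 = -24  x_6 = -49  x_7 = -103  x_8 = -200  x_9 = -401  x_{10} = -807  x_{11} = -1608  x_{12} = -3217.

-3217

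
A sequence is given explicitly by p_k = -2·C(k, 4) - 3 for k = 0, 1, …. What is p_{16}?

-3643

C(16, 4) = 1820, so p_{16} = -3643.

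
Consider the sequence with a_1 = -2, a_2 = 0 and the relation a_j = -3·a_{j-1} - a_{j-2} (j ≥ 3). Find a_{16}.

-635622

Iterate the recurrence:
a_3 = 2;  a_4 = -6;  a_5 = 16;  …;  a_{13} = 35422;  a_{14} = -92736;  a_{15} = 242786;  a_{16} = -635622.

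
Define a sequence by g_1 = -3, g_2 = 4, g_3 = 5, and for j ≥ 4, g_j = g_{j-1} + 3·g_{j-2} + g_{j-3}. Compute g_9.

g_4 = 14, g_5 = 33, g_6 = 80, g_7 = 193, g_8 = 466, g_9 = 1125.

1125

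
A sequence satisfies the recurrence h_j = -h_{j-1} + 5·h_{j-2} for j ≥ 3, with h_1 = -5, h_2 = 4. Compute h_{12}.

225259

Applying the relation repeatedly:
h_3 = -29;  h_4 = 49;  h_5 = -194;  h_6 = 439;  h_7 = -1409;  h_8 = 3604;  h_9 = -10649;  h_{10} = 28669;  h_{11} = -81914;  h_{12} = 225259.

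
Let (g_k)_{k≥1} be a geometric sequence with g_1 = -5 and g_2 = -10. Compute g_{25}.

-83886080

Common ratio r = 2.
g_k = (-5)·2^(k-1).
g_{25} = (-5)·2^24 = -83886080.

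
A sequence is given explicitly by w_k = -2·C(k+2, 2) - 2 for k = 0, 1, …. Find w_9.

C(11, 2) = 55, so w_9 = -112.

-112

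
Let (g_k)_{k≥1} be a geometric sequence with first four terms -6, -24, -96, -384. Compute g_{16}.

-6442450944

Common ratio r = 4.
g_k = (-6)·4^(k-1).
g_{16} = (-6)·4^15 = -6442450944.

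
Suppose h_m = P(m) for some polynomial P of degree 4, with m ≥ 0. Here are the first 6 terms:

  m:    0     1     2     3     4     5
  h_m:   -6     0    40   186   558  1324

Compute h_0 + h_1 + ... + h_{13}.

181006

1st diffs: 6, 40, 146, 372, 766.
2nd diffs: 34, 106, 226, 394.
3rd diffs: 72, 120, 168.
4th diffs: 48, 48 (constant).
Newton forward-difference form: h_m = -6 + 6·C(m,1) + 34·C(m,2) + 72·C(m,3) + 48·C(m,4).
Continuing: …, 2700, 4950, 8386, 13368, …, h_{13} = 57636.
Summing m = 0..13 (14 terms) gives 181006.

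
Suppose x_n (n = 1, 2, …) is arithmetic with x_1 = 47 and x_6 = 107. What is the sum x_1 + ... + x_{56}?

21112

Common difference d = (107 - 47) / (6 - 1) = 12.
x_n = 47 + (n - 1)·12.
x_{56} = 707; S = 56·(47 + 707)/2 = 21112.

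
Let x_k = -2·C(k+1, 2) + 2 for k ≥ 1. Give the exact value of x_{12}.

C(13, 2) = 78, so x_{12} = -154.

-154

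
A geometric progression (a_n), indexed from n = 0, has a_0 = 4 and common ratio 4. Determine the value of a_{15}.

a_n = 4·4^(n-0).
a_{15} = 4·4^15 = 4294967296.

4294967296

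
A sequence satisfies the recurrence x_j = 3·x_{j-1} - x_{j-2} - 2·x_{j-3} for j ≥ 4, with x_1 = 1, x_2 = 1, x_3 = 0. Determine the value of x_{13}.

-7205

Compute successive terms:
x_4 = -3;  x_5 = -11;  x_6 = -30;  x_7 = -73;  x_8 = -167;  x_9 = -368;  x_{10} = -791;  x_{11} = -1671;  x_{12} = -3486;  x_{13} = -7205.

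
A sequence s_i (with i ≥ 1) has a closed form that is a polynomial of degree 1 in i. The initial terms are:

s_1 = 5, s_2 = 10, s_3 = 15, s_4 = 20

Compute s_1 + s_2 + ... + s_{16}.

680

1st diffs: 5, 5, 5 (constant).
So s_i = 5i.
Continuing: …, 25, 30, 35, 40, …, s_{16} = 80.
Summing i = 1..16 (16 terms) gives 680.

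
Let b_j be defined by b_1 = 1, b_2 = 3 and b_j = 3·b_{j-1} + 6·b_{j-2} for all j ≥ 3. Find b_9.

Iterate the recurrence:
b_3 = 15;  b_4 = 63;  b_5 = 279;  b_6 = 1215;  b_7 = 5319;  b_8 = 23247;  b_9 = 101655.

101655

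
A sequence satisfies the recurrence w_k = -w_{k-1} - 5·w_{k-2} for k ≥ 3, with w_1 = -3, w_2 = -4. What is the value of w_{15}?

-237421

Step forward from the initial values:
w_3 = 19; w_4 = 1; w_5 = -96; …; w_{12} = -26789; w_{13} = 25869; w_{14} = 108076; w_{15} = -237421.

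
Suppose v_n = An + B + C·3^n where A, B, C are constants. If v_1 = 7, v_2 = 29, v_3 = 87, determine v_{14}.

Plug in n = 1, 2, 3: A + B + 3C = 7; 2A + B + 9C = 29; 3A + B + 27C = 87.
Subtracting the first from the second: A + 6C = 22.
Subtracting the second from the third: A + 18C = 58.
Solving: C = 3, A = 4, then B = -6.
Hence v_{14} = 4·14 + (-6) + 3·4782969 = 14348957.

14348957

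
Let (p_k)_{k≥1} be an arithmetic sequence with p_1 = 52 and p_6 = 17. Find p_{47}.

-270

Common difference d = (17 - 52) / (6 - 1) = -7.
p_k = 52 + (k - 1)·(-7).
p_{47} = 52 + 46·(-7) = -270.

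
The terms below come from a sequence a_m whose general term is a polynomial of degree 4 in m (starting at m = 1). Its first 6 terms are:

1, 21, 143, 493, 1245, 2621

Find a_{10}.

20485

1st diffs: 20, 122, 350, 752, 1376.
2nd diffs: 102, 228, 402, 624.
3rd diffs: 126, 174, 222.
4th diffs: 48, 48 (constant).
So a_m = 2m^4 + m^3 - 5m^2 - 2m + 5.
Evaluating at m = 10 gives a_{10} = 20485.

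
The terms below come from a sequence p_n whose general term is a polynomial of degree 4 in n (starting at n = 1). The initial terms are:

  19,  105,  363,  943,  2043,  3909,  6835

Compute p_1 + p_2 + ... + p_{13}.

1st diffs: 86, 258, 580, 1100, 1866, 2926.
2nd diffs: 172, 322, 520, 766, 1060.
3rd diffs: 150, 198, 246, 294.
4th diffs: 48, 48, 48 (constant).
Newton forward-difference form: p_n = 19 + 86·C(n-1,1) + 172·C(n-1,2) + 150·C(n-1,3) + 48·C(n-1,4).
Continuing: …, 11163, 17283, 25633, 36699, …, p_{13} = 69163.
Summing n = 1..13 (13 terms) gives 225173.

225173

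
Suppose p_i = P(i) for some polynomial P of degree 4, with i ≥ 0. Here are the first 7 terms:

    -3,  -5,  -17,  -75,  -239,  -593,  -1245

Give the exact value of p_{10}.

1st diffs: -2, -12, -58, -164, -354, -652.
2nd diffs: -10, -46, -106, -190, -298.
3rd diffs: -36, -60, -84, -108.
4th diffs: -24, -24, -24 (constant).
Newton forward-difference form: p_i = -3 + (-2)·C(i,1) + (-10)·C(i,2) + (-36)·C(i,3) + (-24)·C(i,4).
At i = 10: i = 10, so p_{10} = -3 - 20 - 450 - 4320 - 5040 = -9833.

-9833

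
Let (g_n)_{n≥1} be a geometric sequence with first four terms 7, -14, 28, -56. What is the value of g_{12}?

Common ratio r = -2.
g_n = 7·(-2)^(n-1).
g_{12} = 7·(-2)^11 = -14336.

-14336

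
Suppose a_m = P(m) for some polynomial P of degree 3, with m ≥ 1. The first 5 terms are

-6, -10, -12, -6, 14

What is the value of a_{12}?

1st diffs: -4, -2, 6, 20.
2nd diffs: 2, 8, 14.
3rd diffs: 6, 6 (constant).
Newton forward-difference form: a_m = -6 + (-4)·C(m-1,1) + 2·C(m-1,2) + 6·C(m-1,3).
At m = 12: m-1 = 11, so a_{12} = -6 - 44 + 110 + 990 = 1050.

1050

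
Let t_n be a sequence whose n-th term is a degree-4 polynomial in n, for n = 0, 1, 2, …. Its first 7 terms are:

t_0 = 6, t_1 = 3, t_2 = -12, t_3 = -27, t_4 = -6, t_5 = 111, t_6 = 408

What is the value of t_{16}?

48918

1st diffs: -3, -15, -15, 21, 117, 297.
2nd diffs: -12, 0, 36, 96, 180.
3rd diffs: 12, 36, 60, 84.
4th diffs: 24, 24, 24 (constant).
So t_n = n^4 - 4n^3 - n^2 + n + 6.
Evaluating at n = 16 gives t_{16} = 48918.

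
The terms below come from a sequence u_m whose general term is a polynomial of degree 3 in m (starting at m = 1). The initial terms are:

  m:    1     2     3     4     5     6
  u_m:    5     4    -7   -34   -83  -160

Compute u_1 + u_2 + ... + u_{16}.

1st diffs: -1, -11, -27, -49, -77.
2nd diffs: -10, -16, -22, -28.
3rd diffs: -6, -6, -6 (constant).
Newton forward-difference form: u_m = 5 + (-1)·C(m-1,1) + (-10)·C(m-1,2) + (-6)·C(m-1,3).
Continuing: …, -271, -422, -619, -868, …, u_{16} = -3790.
Summing m = 1..16 (16 terms) gives -16560.

-16560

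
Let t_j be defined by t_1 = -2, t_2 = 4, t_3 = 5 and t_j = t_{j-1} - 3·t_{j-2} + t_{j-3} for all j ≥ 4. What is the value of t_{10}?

Applying the relation repeatedly:
t_4 = -9;  t_5 = -20;  t_6 = 12;  t_7 = 63;  t_8 = 7;  t_9 = -170;  t_{10} = -128.

-128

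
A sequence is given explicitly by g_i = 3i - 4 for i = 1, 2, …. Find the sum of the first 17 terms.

Over i = 1..17: Σi = 153.
Total = (3)·153 + (-4)·17 = 391.

391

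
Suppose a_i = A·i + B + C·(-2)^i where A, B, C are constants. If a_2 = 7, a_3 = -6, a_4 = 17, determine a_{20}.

Write the equations: 2A + B + 4C = 7; 3A + B - 8C = -6; 4A + B + 16C = 17.
Subtracting the first from the second: A - 12C = -13.
Subtracting the second from the third: A + 24C = 23.
Solving: C = 1, A = -1, then B = 5.
Therefore a_{20} = -20 + 5 + 1·1048576 = 1048561.

1048561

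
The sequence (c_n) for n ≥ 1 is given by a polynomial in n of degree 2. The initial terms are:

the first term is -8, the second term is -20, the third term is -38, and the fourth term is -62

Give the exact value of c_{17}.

1st diffs: -12, -18, -24.
2nd diffs: -6, -6 (constant).
So c_n = -3n^2 - 3n - 2.
Evaluating at n = 17 gives c_{17} = -920.

-920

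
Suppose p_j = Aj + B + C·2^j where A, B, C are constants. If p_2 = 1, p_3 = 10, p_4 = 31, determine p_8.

At j = 2, 3, 4: 2A + B + 4C = 1; 3A + B + 8C = 10; 4A + B + 16C = 31.
Subtracting the first from the second: A + 4C = 9.
Subtracting the second from the third: A + 8C = 21.
Solving: C = 3, A = -3, then B = -5.
So p_j = -3·j + (-5) + 3·2^j; at j=8 this is 739.

739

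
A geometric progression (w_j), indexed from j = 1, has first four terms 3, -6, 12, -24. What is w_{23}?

12582912

Common ratio r = -2.
w_j = 3·(-2)^(j-1).
w_{23} = 3·(-2)^22 = 12582912.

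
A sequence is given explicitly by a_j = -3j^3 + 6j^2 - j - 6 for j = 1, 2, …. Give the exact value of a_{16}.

a_{16} = -3·16^3 + 6·16^2 - 1·16 - 6 = -10774.

-10774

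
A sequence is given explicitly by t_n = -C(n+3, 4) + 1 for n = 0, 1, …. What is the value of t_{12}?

-1364

C(15, 4) = 1365, so t_{12} = -1364.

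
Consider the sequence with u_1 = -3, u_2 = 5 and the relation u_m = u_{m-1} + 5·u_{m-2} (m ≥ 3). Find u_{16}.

Step forward from the initial values:
u_3 = -10; u_4 = 15; u_5 = -35; …; u_{13} = -21435; u_{14} = -45235; u_{15} = -152410; u_{16} = -378585.

-378585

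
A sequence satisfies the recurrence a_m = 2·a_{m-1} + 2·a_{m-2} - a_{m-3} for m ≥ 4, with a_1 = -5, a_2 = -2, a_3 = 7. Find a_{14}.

257470

Applying the relation repeatedly:
a_4 = 15; a_5 = 46; a_6 = 115; …; a_{11} = 14350; a_{12} = 37563; a_{13} = 98347; a_{14} = 257470.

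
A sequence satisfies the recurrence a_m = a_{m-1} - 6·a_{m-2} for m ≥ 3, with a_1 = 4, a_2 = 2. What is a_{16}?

-159154

Compute successive terms:
a_3 = -22, a_4 = -34, a_5 = 98, …, a_{13} = -145726, a_{14} = 206702, a_{15} = 1081058, a_{16} = -159154.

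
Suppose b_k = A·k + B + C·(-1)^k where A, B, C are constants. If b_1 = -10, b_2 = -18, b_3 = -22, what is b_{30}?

-186

At k = 1, 2, 3: A + B - C = -10; 2A + B + C = -18; 3A + B - C = -22.
Subtracting the first from the second: A + 2C = -8.
Subtracting the second from the third: A - 2C = -4.
Solving: C = -1, A = -6, then B = -5.
So b_k = -6·k + (-5) + (-1)·(-1)^k; at k=30 this is -186.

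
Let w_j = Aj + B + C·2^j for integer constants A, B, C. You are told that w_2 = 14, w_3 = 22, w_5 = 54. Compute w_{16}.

65602

At j = 2, 3, 5: 2A + B + 4C = 14; 3A + B + 8C = 22; 5A + B + 32C = 54.
Subtracting the first from the second: A + 4C = 8.
Subtracting the second from the third: 2A + 24C = 32.
Solving: C = 1, A = 4, then B = 2.
Hence w_{16} = 4·16 + 2 + 1·65536 = 65602.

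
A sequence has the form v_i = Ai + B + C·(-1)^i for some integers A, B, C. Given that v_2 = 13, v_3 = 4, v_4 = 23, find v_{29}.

At i = 2, 3, 4: 2A + B + C = 13; 3A + B - C = 4; 4A + B + C = 23.
Subtracting the first from the second: A - 2C = -9.
Subtracting the second from the third: A + 2C = 19.
Solving: C = 7, A = 5, then B = -4.
Therefore v_{29} = 145 + (-4) + 7·(-1) = 134.

134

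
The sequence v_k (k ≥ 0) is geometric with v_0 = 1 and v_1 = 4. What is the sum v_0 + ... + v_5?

1365

Common ratio r = 4.
v_k = 1·4^(k-0).
S = 1·(4^6 - 1)/(4 - 1) = 1·(4096 - 1)/(3) = 1365.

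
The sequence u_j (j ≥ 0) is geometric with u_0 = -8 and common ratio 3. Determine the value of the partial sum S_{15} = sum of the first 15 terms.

u_j = (-8)·3^(j-0).
S = (-8)·(3^15 - 1)/(3 - 1) = (-8)·(14348907 - 1)/(2) = -57395624.

-57395624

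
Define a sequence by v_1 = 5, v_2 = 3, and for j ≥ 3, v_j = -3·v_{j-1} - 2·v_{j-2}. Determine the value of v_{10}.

Iterate the recurrence:
v_3 = -19, v_4 = 51, v_5 = -115, v_6 = 243, v_7 = -499, v_8 = 1011, v_9 = -2035, v_{10} = 4083.
(Characteristic roots are -1 and -2.)

4083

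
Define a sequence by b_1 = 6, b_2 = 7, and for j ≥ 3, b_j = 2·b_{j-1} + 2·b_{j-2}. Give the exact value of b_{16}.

11597184

Applying the relation repeatedly:
b_3 = 26; b_4 = 66; b_5 = 184; …; b_{13} = 568704; b_{14} = 1553728; b_{15} = 4244864; b_{16} = 11597184.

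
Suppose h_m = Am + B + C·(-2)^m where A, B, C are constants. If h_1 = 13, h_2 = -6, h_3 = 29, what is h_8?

At m = 1, 2, 3: A + B - 2C = 13; 2A + B + 4C = -6; 3A + B - 8C = 29.
Subtracting the first from the second: A + 6C = -19.
Subtracting the second from the third: A - 12C = 35.
Solving: C = -3, A = -1, then B = 8.
So h_m = -1·m + 8 + (-3)·(-2)^m; at m=8 this is -768.

-768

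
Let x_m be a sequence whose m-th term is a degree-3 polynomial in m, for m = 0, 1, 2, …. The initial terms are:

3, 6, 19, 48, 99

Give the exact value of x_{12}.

2019

1st diffs: 3, 13, 29, 51.
2nd diffs: 10, 16, 22.
3rd diffs: 6, 6 (constant).
So x_m = m^3 + 2m^2 + 3.
Evaluating at m = 12 gives x_{12} = 2019.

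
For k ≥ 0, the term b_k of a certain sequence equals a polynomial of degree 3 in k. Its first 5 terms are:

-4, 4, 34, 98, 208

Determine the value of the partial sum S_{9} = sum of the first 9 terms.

1st diffs: 8, 30, 64, 110.
2nd diffs: 22, 34, 46.
3rd diffs: 12, 12 (constant).
Newton forward-difference form: b_k = -4 + 8·C(k,1) + 22·C(k,2) + 12·C(k,3).
Continuing: 376, 614, 934, 1348.
Summing k = 0..8 (9 terms) gives 3612.

3612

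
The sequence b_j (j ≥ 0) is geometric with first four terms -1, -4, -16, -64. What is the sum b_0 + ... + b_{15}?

Common ratio r = 4.
b_j = (-1)·4^(j-0).
S = (-1)·(4^16 - 1)/(4 - 1) = (-1)·(4294967296 - 1)/(3) = -1431655765.

-1431655765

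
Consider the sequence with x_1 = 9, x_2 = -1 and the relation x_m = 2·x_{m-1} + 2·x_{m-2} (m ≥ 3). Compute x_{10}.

Compute successive terms:
x_3 = 16, x_4 = 30, x_5 = 92, x_6 = 244, x_7 = 672, x_8 = 1832, x_9 = 5008, x_{10} = 13680.

13680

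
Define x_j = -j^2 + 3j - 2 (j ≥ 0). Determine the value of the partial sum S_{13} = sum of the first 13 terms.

Over j = 0..12: Σj = 78, Σj² = 650.
Total = (-1)·650 + (3)·78 + (-2)·13 = -442.

-442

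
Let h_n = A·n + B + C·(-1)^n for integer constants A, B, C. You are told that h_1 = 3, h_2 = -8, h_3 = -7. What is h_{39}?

At n = 1, 2, 3: A + B - C = 3; 2A + B + C = -8; 3A + B - C = -7.
Subtracting the first from the second: A + 2C = -11.
Subtracting the second from the third: A - 2C = 1.
Solving: C = -3, A = -5, then B = 5.
Hence h_{39} = -5·39 + 5 + (-3)·(-1) = -187.

-187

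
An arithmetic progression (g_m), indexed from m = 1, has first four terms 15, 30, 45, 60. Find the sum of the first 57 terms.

24795

Common difference d = 15.
g_m = 15 + (m - 1)·15.
g_{57} = 855; S = 57·(15 + 855)/2 = 24795.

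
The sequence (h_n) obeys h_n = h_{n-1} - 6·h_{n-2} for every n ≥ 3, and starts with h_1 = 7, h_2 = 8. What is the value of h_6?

614

h_3 = -34;  h_4 = -82;  h_5 = 122;  h_6 = 614.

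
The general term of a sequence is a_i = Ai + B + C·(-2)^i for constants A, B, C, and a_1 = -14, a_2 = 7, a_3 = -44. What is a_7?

-536

The three given values yield: A + B - 2C = -14; 2A + B + 4C = 7; 3A + B - 8C = -44.
Subtracting the first from the second: A + 6C = 21.
Subtracting the second from the third: A - 12C = -51.
Solving: C = 4, A = -3, then B = -3.
Hence a_7 = -3·7 + (-3) + 4·(-128) = -536.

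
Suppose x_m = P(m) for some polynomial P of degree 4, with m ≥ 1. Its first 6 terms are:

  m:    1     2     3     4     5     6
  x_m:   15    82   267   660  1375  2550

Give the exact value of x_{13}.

40287

1st diffs: 67, 185, 393, 715, 1175.
2nd diffs: 118, 208, 322, 460.
3rd diffs: 90, 114, 138.
4th diffs: 24, 24 (constant).
Newton forward-difference form: x_m = 15 + 67·C(m-1,1) + 118·C(m-1,2) + 90·C(m-1,3) + 24·C(m-1,4).
At m = 13: m-1 = 12, so x_{13} = 15 + 804 + 7788 + 19800 + 11880 = 40287.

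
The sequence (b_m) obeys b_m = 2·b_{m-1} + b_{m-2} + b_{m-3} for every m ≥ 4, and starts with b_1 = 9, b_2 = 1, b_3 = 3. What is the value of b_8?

595

Iterate the recurrence:
b_4 = 16  b_5 = 36  b_6 = 91  b_7 = 234  b_8 = 595.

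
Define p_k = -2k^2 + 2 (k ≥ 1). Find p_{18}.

-646

p_{18} = -2·18^2 + 2 = -646.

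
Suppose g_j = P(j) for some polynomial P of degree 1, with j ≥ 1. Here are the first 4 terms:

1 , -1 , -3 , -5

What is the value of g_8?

-13

1st diffs: -2, -2, -2 (constant).
So g_j = -2j + 3.
Evaluating at j = 8 gives g_8 = -13.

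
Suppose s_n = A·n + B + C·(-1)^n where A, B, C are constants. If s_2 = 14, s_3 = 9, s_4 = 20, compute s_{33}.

The three given values yield: 2A + B + C = 14; 3A + B - C = 9; 4A + B + C = 20.
Subtracting the first from the second: A - 2C = -5.
Subtracting the second from the third: A + 2C = 11.
Solving: C = 4, A = 3, then B = 4.
Hence s_{33} = 3·33 + 4 + 4·(-1) = 99.

99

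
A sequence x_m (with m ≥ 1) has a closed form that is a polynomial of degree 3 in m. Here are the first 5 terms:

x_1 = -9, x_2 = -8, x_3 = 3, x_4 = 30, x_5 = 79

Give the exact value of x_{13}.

1st diffs: 1, 11, 27, 49.
2nd diffs: 10, 16, 22.
3rd diffs: 6, 6 (constant).
So x_m = m^3 - m^2 - 3m - 6.
Evaluating at m = 13 gives x_{13} = 1983.

1983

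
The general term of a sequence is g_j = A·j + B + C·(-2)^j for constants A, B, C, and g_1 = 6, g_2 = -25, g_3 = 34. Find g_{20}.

-5242903

The three given values yield: A + B - 2C = 6; 2A + B + 4C = -25; 3A + B - 8C = 34.
Subtracting the first from the second: A + 6C = -31.
Subtracting the second from the third: A - 12C = 59.
Solving: C = -5, A = -1, then B = -3.
Hence g_{20} = -1·20 + (-3) + (-5)·1048576 = -5242903.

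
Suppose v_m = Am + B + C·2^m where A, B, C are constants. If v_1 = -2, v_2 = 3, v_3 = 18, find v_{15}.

Write the equations: A + B + 2C = -2; 2A + B + 4C = 3; 3A + B + 8C = 18.
Subtracting the first from the second: A + 2C = 5.
Subtracting the second from the third: A + 4C = 15.
Solving: C = 5, A = -5, then B = -7.
Therefore v_{15} = -75 + (-7) + 5·32768 = 163758.

163758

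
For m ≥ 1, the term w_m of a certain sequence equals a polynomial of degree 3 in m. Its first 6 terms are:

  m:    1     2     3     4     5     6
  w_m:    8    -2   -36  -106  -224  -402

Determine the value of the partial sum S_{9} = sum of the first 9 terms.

-3816

1st diffs: -10, -34, -70, -118, -178.
2nd diffs: -24, -36, -48, -60.
3rd diffs: -12, -12, -12 (constant).
Newton forward-difference form: w_m = 8 + (-10)·C(m-1,1) + (-24)·C(m-1,2) + (-12)·C(m-1,3).
Continuing: -652, -986, -1416.
Summing m = 1..9 (9 terms) gives -3816.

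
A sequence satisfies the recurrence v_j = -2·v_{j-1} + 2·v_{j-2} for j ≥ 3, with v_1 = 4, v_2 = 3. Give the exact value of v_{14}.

Iterate the recurrence:
v_3 = 2, v_4 = 2, v_5 = 0, …, v_{11} = -480, v_{12} = 1312, v_{13} = -3584, v_{14} = 9792.

9792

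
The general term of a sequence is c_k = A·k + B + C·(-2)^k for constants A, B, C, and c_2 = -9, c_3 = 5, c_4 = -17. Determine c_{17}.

131097

The three given values yield: 2A + B + 4C = -9; 3A + B - 8C = 5; 4A + B + 16C = -17.
Subtracting the first from the second: A - 12C = 14.
Subtracting the second from the third: A + 24C = -22.
Solving: C = -1, A = 2, then B = -9.
Hence c_{17} = 2·17 + (-9) + (-1)·(-131072) = 131097.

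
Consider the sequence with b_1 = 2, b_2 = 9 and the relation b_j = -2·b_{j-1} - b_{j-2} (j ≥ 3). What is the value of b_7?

-64

Step forward from the initial values:
b_3 = -20, b_4 = 31, b_5 = -42, b_6 = 53, b_7 = -64.
(Characteristic roots are -1 and -1.)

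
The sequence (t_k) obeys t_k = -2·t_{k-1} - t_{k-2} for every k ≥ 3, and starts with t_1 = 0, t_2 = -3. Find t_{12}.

Applying the relation repeatedly:
t_3 = 6, t_4 = -9, t_5 = 12, t_6 = -15, t_7 = 18, t_8 = -21, t_9 = 24, t_{10} = -27, t_{11} = 30, t_{12} = -33.
(Characteristic roots are -1 and -1.)

-33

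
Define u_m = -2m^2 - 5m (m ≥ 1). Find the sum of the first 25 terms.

-12675

Over m = 1..25: Σm = 325, Σm² = 5525.
Total = (-2)·5525 + (-5)·325 = -12675.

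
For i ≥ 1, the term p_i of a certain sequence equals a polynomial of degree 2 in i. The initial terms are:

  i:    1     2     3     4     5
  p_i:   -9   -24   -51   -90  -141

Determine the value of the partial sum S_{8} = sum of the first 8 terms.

1st diffs: -15, -27, -39, -51.
2nd diffs: -12, -12, -12 (constant).
So p_i = -6i^2 + 3i - 6.
Continuing: -204, -279, -366.
Summing i = 1..8 (8 terms) gives -1164.

-1164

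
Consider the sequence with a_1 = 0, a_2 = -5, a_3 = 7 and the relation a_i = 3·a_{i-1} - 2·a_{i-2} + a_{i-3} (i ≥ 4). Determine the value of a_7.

384

Iterate the recurrence:
a_4 = 31;  a_5 = 74;  a_6 = 167;  a_7 = 384.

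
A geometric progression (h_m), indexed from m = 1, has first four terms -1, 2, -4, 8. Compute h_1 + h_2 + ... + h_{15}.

Common ratio r = -2.
h_m = (-1)·(-2)^(m-1).
S = (-1)·((-2)^15 - 1)/(-2 - 1) = (-1)·(-32768 - 1)/(-3) = -10923.

-10923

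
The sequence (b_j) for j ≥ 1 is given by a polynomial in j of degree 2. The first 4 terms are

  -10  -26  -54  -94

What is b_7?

1st diffs: -16, -28, -40.
2nd diffs: -12, -12 (constant).
So b_j = -6j^2 + 2j - 6.
Evaluating at j = 7 gives b_7 = -286.

-286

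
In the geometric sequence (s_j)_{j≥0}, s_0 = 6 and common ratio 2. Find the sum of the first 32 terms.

25769803770

s_j = 6·2^(j-0).
S = 6·(2^32 - 1)/(2 - 1) = 6·(4294967296 - 1)/(1) = 25769803770.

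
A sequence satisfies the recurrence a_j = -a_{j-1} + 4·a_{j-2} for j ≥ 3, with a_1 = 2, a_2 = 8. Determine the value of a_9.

-2080

Iterate the recurrence:
a_3 = 0  a_4 = 32  a_5 = -32  a_6 = 160  a_7 = -288  a_8 = 928  a_9 = -2080.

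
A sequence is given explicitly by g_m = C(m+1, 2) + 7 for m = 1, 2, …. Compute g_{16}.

C(17, 2) = 136, so g_{16} = 143.

143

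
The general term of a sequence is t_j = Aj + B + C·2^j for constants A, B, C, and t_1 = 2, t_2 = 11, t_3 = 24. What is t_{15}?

65604

The three given values yield: A + B + 2C = 2; 2A + B + 4C = 11; 3A + B + 8C = 24.
Subtracting the first from the second: A + 2C = 9.
Subtracting the second from the third: A + 4C = 13.
Solving: C = 2, A = 5, then B = -7.
Therefore t_{15} = 75 + (-7) + 2·32768 = 65604.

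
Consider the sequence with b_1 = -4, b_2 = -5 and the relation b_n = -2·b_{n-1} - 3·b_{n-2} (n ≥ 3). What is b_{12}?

1579

Iterate the recurrence:
b_3 = 22, b_4 = -29, b_5 = -8, b_6 = 103, b_7 = -182, b_8 = 55, b_9 = 436, b_{10} = -1037, b_{11} = 766, b_{12} = 1579.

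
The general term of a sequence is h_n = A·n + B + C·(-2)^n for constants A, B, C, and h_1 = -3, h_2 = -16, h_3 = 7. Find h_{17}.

Plug in n = 1, 2, 3: A + B - 2C = -3; 2A + B + 4C = -16; 3A + B - 8C = 7.
Subtracting the first from the second: A + 6C = -13.
Subtracting the second from the third: A - 12C = 23.
Solving: C = -2, A = -1, then B = -6.
So h_n = -1·n + (-6) + (-2)·(-2)^n; at n=17 this is 262121.

262121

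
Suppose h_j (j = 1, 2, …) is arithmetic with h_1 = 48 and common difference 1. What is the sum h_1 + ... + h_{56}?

h_j = 48 + (j - 1)·1.
h_{56} = 103; S = 56·(48 + 103)/2 = 4228.

4228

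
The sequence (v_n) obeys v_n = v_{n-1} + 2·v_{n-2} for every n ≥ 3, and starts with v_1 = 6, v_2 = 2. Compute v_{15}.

Iterate the recurrence:
v_3 = 14, v_4 = 18, v_5 = 46, …, v_{12} = 5458, v_{13} = 10926, v_{14} = 21842, v_{15} = 43694.
(Characteristic roots are 2 and -1.)

43694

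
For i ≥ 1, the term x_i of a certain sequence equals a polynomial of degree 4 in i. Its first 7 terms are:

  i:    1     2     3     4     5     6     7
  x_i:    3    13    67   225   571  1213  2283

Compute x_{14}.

1st diffs: 10, 54, 158, 346, 642, 1070.
2nd diffs: 44, 104, 188, 296, 428.
3rd diffs: 60, 84, 108, 132.
4th diffs: 24, 24, 24 (constant).
Newton forward-difference form: x_i = 3 + 10·C(i-1,1) + 44·C(i-1,2) + 60·C(i-1,3) + 24·C(i-1,4).
At i = 14: i-1 = 13, so x_{14} = 3 + 130 + 3432 + 17160 + 17160 = 37885.

37885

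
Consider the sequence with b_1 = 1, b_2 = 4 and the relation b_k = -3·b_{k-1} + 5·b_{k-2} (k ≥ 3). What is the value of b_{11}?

Applying the relation repeatedly:
b_3 = -7;  b_4 = 41;  b_5 = -158;  b_6 = 679;  b_7 = -2827;  b_8 = 11876;  b_9 = -49763;  b_{10} = 208669;  b_{11} = -874822.

-874822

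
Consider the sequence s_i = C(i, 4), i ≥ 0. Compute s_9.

126

C(9, 4) = 126, so s_9 = 126.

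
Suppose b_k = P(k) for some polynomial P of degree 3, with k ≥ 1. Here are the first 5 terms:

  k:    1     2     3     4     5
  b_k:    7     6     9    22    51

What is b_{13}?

1579

1st diffs: -1, 3, 13, 29.
2nd diffs: 4, 10, 16.
3rd diffs: 6, 6 (constant).
Newton forward-difference form: b_k = 7 + (-1)·C(k-1,1) + 4·C(k-1,2) + 6·C(k-1,3).
At k = 13: k-1 = 12, so b_{13} = 7 - 12 + 264 + 1320 = 1579.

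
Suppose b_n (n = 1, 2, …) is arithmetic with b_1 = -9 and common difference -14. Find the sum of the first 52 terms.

b_n = -9 + (n - 1)·(-14).
b_{52} = -723; S = 52·(-9 + (-723))/2 = -19032.

-19032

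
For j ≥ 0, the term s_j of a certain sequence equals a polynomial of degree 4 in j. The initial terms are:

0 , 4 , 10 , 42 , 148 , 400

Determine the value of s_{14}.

32998

1st diffs: 4, 6, 32, 106, 252.
2nd diffs: 2, 26, 74, 146.
3rd diffs: 24, 48, 72.
4th diffs: 24, 24 (constant).
So s_j = j^4 - 2j^3 + 5j.
Evaluating at j = 14 gives s_{14} = 32998.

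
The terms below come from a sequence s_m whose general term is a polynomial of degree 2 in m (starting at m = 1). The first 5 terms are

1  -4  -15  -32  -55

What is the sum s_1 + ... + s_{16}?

-3944

1st diffs: -5, -11, -17, -23.
2nd diffs: -6, -6, -6 (constant).
Newton forward-difference form: s_m = 1 + (-5)·C(m-1,1) + (-6)·C(m-1,2).
Continuing: …, -84, -119, -160, -207, …, s_{16} = -704.
Summing m = 1..16 (16 terms) gives -3944.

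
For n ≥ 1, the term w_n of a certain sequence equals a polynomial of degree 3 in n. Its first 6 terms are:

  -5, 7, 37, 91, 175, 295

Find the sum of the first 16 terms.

1st diffs: 12, 30, 54, 84, 120.
2nd diffs: 18, 24, 30, 36.
3rd diffs: 6, 6, 6 (constant).
Newton forward-difference form: w_n = -5 + 12·C(n-1,1) + 18·C(n-1,2) + 6·C(n-1,3).
Continuing: …, 457, 667, 931, 1255, …, w_{16} = 4795.
Summing n = 1..16 (16 terms) gives 22360.

22360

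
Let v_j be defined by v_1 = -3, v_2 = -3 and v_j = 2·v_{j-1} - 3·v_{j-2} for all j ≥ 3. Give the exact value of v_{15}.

-4533

Compute successive terms:
v_3 = 3  v_4 = 15  v_5 = 21  …  v_{12} = 591  v_{13} = -987  v_{14} = -3747  v_{15} = -4533.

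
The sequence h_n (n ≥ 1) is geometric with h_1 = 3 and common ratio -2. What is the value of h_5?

48

h_n = 3·(-2)^(n-1).
h_5 = 3·(-2)^4 = 48.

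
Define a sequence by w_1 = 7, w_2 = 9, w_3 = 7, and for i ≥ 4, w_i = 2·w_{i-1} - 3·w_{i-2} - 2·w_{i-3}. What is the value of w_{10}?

w_4 = -27  w_5 = -93  w_6 = -119  w_7 = 95  w_8 = 733  w_9 = 1419  w_{10} = 449.

449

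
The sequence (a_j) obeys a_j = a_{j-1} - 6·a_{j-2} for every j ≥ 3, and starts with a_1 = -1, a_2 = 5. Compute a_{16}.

Step forward from the initial values:
a_3 = 11;  a_4 = -19;  a_5 = -85;  …;  a_{13} = -30421;  a_{14} = -285475;  a_{15} = -102949;  a_{16} = 1609901.

1609901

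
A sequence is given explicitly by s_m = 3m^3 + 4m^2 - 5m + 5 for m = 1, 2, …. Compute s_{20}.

s_{20} = 3·20^3 + 4·20^2 - 5·20 + 5 = 25505.

25505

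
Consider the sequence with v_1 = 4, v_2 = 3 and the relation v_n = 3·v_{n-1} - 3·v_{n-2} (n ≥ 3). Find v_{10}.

486

Iterate the recurrence:
v_3 = -3; v_4 = -18; v_5 = -45; v_6 = -81; v_7 = -108; v_8 = -81; v_9 = 81; v_{10} = 486.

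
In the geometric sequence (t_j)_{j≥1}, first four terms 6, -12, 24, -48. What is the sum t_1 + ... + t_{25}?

Common ratio r = -2.
t_j = 6·(-2)^(j-1).
S = 6·((-2)^25 - 1)/(-2 - 1) = 6·(-33554432 - 1)/(-3) = 67108866.

67108866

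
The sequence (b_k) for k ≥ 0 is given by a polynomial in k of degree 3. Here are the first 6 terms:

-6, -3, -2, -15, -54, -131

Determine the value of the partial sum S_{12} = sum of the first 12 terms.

1st diffs: 3, 1, -13, -39, -77.
2nd diffs: -2, -14, -26, -38.
3rd diffs: -12, -12, -12 (constant).
Newton forward-difference form: b_k = -6 + 3·C(k,1) + (-2)·C(k,2) + (-12)·C(k,3).
Continuing: …, -258, -447, -710, -1059, …, b_{11} = -2063.
Summing k = 0..11 (12 terms) gives -6254.

-6254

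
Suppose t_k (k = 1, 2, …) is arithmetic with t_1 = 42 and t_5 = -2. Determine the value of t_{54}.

-541

Common difference d = (-2 - 42) / (5 - 1) = -11.
t_k = 42 + (k - 1)·(-11).
t_{54} = 42 + 53·(-11) = -541.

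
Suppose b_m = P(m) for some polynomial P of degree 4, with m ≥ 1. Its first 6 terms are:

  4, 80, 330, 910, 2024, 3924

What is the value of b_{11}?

37394

1st diffs: 76, 250, 580, 1114, 1900.
2nd diffs: 174, 330, 534, 786.
3rd diffs: 156, 204, 252.
4th diffs: 48, 48 (constant).
So b_m = 2m^4 + 6m^3 + m^2 + m - 6.
Evaluating at m = 11 gives b_{11} = 37394.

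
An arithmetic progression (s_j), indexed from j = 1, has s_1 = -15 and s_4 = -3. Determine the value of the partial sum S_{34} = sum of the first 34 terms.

1734

Common difference d = (-3 - (-15)) / (4 - 1) = 4.
s_j = -15 + (j - 1)·4.
s_{34} = 117; S = 34·(-15 + 117)/2 = 1734.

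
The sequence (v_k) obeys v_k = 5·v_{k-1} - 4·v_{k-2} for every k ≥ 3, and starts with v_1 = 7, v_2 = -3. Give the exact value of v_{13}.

-55924043

Iterate the recurrence:
v_3 = -43, v_4 = -203, v_5 = -843, …, v_{10} = -873803, v_{11} = -3495243, v_{12} = -13981003, v_{13} = -55924043.
(Characteristic roots are 4 and 1.)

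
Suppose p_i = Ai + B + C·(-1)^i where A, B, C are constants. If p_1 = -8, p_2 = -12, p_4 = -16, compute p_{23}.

The three given values yield: A + B - C = -8; 2A + B + C = -12; 4A + B + C = -16.
Subtracting the first from the second: A + 2C = -4.
Subtracting the second from the third: 2A = -4.
Solving: C = -1, A = -2, then B = -7.
So p_i = -2·i + (-7) + (-1)·(-1)^i; at i=23 this is -52.

-52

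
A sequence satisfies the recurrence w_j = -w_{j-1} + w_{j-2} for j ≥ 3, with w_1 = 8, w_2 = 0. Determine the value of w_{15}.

Applying the relation repeatedly:
w_3 = 8, w_4 = -8, w_5 = 16, …, w_{12} = -440, w_{13} = 712, w_{14} = -1152, w_{15} = 1864.

1864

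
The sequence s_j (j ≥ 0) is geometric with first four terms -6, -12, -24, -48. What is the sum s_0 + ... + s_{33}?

-103079215098

Common ratio r = 2.
s_j = (-6)·2^(j-0).
S = (-6)·(2^34 - 1)/(2 - 1) = (-6)·(17179869184 - 1)/(1) = -103079215098.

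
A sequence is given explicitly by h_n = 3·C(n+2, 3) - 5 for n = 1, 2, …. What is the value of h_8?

C(10, 3) = 120, so h_8 = 355.

355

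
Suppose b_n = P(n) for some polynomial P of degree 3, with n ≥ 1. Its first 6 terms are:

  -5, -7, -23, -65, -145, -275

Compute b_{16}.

1st diffs: -2, -16, -42, -80, -130.
2nd diffs: -14, -26, -38, -50.
3rd diffs: -12, -12, -12 (constant).
Newton forward-difference form: b_n = -5 + (-2)·C(n-1,1) + (-14)·C(n-1,2) + (-12)·C(n-1,3).
At n = 16: n-1 = 15, so b_{16} = -5 - 30 - 1470 - 5460 = -6965.

-6965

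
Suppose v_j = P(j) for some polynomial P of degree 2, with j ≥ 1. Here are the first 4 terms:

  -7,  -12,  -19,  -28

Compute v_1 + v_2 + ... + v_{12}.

-854

1st diffs: -5, -7, -9.
2nd diffs: -2, -2 (constant).
Newton forward-difference form: v_j = -7 + (-5)·C(j-1,1) + (-2)·C(j-1,2).
Continuing: …, -39, -52, -67, -84, …, v_{12} = -172.
Summing j = 1..12 (12 terms) gives -854.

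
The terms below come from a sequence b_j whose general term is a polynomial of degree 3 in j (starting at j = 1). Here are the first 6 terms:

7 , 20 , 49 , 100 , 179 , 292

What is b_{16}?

4612

1st diffs: 13, 29, 51, 79, 113.
2nd diffs: 16, 22, 28, 34.
3rd diffs: 6, 6, 6 (constant).
So b_j = j^3 + 2j^2 + 4.
Evaluating at j = 16 gives b_{16} = 4612.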